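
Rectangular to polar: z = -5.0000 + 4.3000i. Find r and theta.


r = sqrt(25+18.49) = sqrt(43.49) = 6.5947
theta = atan2(4.3, -5) = 139.3045 degrees

r = 6.5947, theta = 139.3045 degrees


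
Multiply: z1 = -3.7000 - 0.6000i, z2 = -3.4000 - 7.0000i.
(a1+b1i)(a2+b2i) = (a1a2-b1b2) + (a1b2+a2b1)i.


Real = -3.7*(-3.4) - (-0.6)*(-7) = 12.58 - 4.2 = 8.38
Imag = -3.7*(-7) - (3.4)*(-0.6) = 25.9 + 2.04 = 27.94

8.3800 + 27.9400i


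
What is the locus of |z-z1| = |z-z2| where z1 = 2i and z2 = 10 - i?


Equal distances means the locus is the perpendicular bisector of z1 and z2.
Midpoint = ((0+10)/2, (2+(-1))/2) = (5.0000, 0.5000)

Perpendicular bisector through (5.0000, 0.5000)


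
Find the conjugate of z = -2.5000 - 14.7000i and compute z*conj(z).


z_bar = -2.5000 + 14.7000i
z*z_bar = (-2.5)^2 + (-14.7)^2 = 6.25 + 216.09 = 222.34

z_bar = -2.5000 + 14.7000i, z*z_bar = 222.34


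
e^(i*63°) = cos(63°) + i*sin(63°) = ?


cos(63°) = 0.4540
sin(63°) = 0.8910

e^(i*63°) = 0.4540 + 0.8910i


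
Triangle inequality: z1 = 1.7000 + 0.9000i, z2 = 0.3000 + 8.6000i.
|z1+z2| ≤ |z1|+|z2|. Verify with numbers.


|z1| = sqrt(1.7^2 + 0.9^2) = sqrt(3.7) = 1.9235
|z2| = sqrt(0.3^2 + 8.6^2) = sqrt(74.05) = 8.6052
z1+z2 = 2.0000 + 9.5000i
|z1+z2| = sqrt(94.25) = 9.7082
|z1|+|z2| = 1.9235 + 8.6052 = 10.5287

|z1+z2| = 9.7082 ≤ |z1|+|z2| = 10.5287 (verified)


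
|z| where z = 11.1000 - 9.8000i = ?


|z| = sqrt(11.1^2 + (-9.8)^2) = sqrt(123.21 + 96.04) = sqrt(219.25) = 14.8071

|z| = 14.8071


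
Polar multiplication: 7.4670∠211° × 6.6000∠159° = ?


r = 7.4670 * 6.6000 = 49.2822
theta = 211° + 159° = 370° = 10° (mod 360)

49.2822 cis(10°)


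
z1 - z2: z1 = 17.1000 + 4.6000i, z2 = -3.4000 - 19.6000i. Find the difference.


Real: 17.1 + 3.4 = 20.5
Imag: 4.6 + 19.6 = 24.2

20.5000 + 24.2000i


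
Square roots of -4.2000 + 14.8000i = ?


|z| = sqrt(17.64+219.04) = 15.3844
sqrt((|z|+a)/2) = sqrt((15.3844+(-4.2))/2) = sqrt(5.5922) = 2.3648
sqrt((|z|-a)/2) = sqrt((15.3844-(-4.2))/2) = sqrt(9.7922) = 3.1292

±(2.3648 + 3.1292i) i.e. 2.3648 + 3.1292i and -2.3648 - 3.1292i


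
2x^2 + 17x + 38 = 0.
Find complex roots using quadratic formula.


disc = 17^2 - 4*2*38 = 289 - 304 = -15
sqrt(|disc|) = sqrt(15) = 3.8730
Real part = -17/(2*2) = -4.2500
Imag part = 3.8730/(2*2) = 0.9682

-4.2500 ± 0.9682i


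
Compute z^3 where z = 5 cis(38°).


r^3 = 5^3 = 125
n*theta = 3*38° = 114° = 114° (mod 360)
a = 125*cos(114°) = -50.8421
b = 125*sin(114°) = 114.1932

125 cis(114°) = -50.8421 + 114.1932i


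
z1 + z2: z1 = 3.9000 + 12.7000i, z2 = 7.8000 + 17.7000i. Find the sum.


Real: 3.9 + 7.8 = 11.7
Imag: 12.7 + 17.7 = 30.4

11.7000 + 30.4000i


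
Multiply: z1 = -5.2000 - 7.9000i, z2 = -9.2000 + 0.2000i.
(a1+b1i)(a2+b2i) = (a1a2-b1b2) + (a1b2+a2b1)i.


Real = -5.2*(-9.2) - (-7.9)*0.2 = 47.84 - (-1.58) = 49.42
Imag = -5.2*0.2 - (9.2)*(-7.9) = -1.04 + 72.68 = 71.64

49.4200 + 71.6400i


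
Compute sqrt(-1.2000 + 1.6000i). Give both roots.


|z| = sqrt(1.44+2.56) = 2.0000
sqrt((|z|+a)/2) = sqrt((2.0000+(-1.2))/2) = sqrt(0.4000) = 0.6325
sqrt((|z|-a)/2) = sqrt((2.0000-(-1.2))/2) = sqrt(1.6000) = 1.2649

±(0.6325 + 1.2649i) i.e. 0.6325 + 1.2649i and -0.6325 - 1.2649i


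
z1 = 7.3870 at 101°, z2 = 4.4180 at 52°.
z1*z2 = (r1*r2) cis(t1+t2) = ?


r = 7.3870 * 4.4180 = 32.6358
theta = 101° + 52° = 153° = 153° (mod 360)

32.6358 cis(153°)


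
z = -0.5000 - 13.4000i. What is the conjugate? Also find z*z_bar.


z_bar = -0.5000 + 13.4000i
z*z_bar = (-0.5)^2 + (-13.4)^2 = 0.25 + 179.56 = 179.81

z_bar = -0.5000 + 13.4000i, z*z_bar = 179.81


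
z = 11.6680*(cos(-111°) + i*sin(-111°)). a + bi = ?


a = 11.6680*cos(-111°) = 11.6680*(-0.358368) = -4.1814
b = 11.6680*sin(-111°) = 11.6680*(-0.93358) = -10.8930

-4.1814 - 10.8930i


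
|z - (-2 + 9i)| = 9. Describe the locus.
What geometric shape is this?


|z - z0| = r is a circle with center z0 and radius r.
Center = (-2, 9), radius = 9

Circle with center (-2, 9) and radius 9


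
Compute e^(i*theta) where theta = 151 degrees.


cos(151°) = -0.8746
sin(151°) = 0.4848

e^(i*151°) = -0.8746 + 0.4848i


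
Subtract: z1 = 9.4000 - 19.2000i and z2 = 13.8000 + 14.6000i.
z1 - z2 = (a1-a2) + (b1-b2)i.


Real: 9.4 - 13.8 = -4.4
Imag: -19.2 - 14.6 = -33.8

-4.4000 - 33.8000i


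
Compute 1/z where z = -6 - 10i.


|z|^2 = 36+100 = 136
1/z = (-6 + 10i)/136

1/z = -0.0441 + 0.0735i


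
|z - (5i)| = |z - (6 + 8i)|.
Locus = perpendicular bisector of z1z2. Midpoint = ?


Equal distances means the locus is the perpendicular bisector of z1 and z2.
Midpoint = ((0+6)/2, (5+8)/2) = (3.0000, 6.5000)

Perpendicular bisector through (3.0000, 6.5000)


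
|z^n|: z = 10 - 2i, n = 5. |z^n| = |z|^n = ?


|z| = sqrt(100+4) = sqrt(104) = 10.1980
|z^5| = |z|^5 = (sqrt(104))^5 = 104^2 * sqrt(104) = 10816*sqrt(104)

|z^5| = 10816*sqrt(104) ≈ 110301.9901


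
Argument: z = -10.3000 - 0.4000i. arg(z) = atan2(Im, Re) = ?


Re = -10.3, Im = -0.4
arg = atan2(-0.4, -10.3) = -177.7760 degrees

arg(z) = -177.7760 degrees


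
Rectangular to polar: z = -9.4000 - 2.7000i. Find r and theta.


r = sqrt(88.36+7.29) = sqrt(95.65) = 9.7801
theta = atan2(-2.7, -9.4) = -163.9741 degrees

r = 9.7801, theta = -163.9741 degrees


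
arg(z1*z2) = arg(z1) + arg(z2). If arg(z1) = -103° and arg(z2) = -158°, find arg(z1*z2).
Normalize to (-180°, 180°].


arg(z1*z2) = -103° - 158° = -261°
Normalized to (-180°, 180°]: 99°

99°


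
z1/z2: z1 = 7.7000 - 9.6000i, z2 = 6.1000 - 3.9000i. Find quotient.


Conjugate of z2 = 6.1000 + 3.9000i
Numerator: (7.7000 - 9.6000i)(6.1000 + 3.9000i) = 84.4100 - 28.5300i
Denominator: 6.1^2 + (-3.9)^2 = 52.42
Result = (84.4100 - 28.5300i)/52.42

1.6103 - 0.5443i


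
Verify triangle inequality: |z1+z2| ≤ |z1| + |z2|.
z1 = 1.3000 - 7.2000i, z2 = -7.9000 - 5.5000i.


|z1| = sqrt(1.3^2 + (-7.2)^2) = sqrt(53.53) = 7.3164
|z2| = sqrt((-7.9)^2 + (-5.5)^2) = sqrt(92.66) = 9.6260
z1+z2 = -6.6000 - 12.7000i
|z1+z2| = sqrt(204.85) = 14.3126
|z1|+|z2| = 7.3164 + 9.6260 = 16.9424

|z1+z2| = 14.3126 ≤ |z1|+|z2| = 16.9424 (verified)


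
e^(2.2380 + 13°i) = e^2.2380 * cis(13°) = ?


e^2.2380 = 9.3746
cos(13°) = 0.97437
sin(13°) = 0.22495
Real = 9.3746*0.97437 = 9.1343
Imag = 9.3746*0.22495 = 2.1088

9.1343 + 2.1088i


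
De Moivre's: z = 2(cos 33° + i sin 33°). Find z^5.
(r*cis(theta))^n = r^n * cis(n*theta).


r^5 = 2^5 = 32
n*theta = 5*33° = 165° = 165° (mod 360)
a = 32*cos(165°) = -30.9096
b = 32*sin(165°) = 8.2822

32 cis(165°) = -30.9096 + 8.2822i


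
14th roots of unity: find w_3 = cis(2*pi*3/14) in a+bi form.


Angle = 360*3/14 = 77.1429°
a = cos(77.1429°) = 0.2225
b = sin(77.1429°) = 0.9749

0.2225 + 0.9749i


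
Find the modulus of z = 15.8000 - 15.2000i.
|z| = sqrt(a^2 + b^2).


|z| = sqrt(15.8^2 + (-15.2)^2) = sqrt(249.64 + 231.04) = sqrt(480.68) = 21.9244

|z| = 21.9244


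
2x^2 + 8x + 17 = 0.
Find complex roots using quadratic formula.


disc = 8^2 - 4*2*17 = 64 - 136 = -72
sqrt(|disc|) = sqrt(72) = 8.4853
Real part = -8/(2*2) = -2.0000
Imag part = 8.4853/(2*2) = 2.1213

-2.0000 ± 2.1213i


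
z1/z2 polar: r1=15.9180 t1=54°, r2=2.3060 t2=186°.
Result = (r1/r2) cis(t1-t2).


r = 15.9180 / 2.3060 = 6.9029
theta = 54° - 186° = -132° = 228° (mod 360)

6.9029 cis(228°)


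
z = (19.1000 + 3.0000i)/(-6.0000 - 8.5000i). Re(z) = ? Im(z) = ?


Multiply by conjugate: (19.1000 + 3.0000i)(-6.0000 + 8.5000i) / ((-6)^2 + (-8.5)^2)
Numerator real = 19.1*(-6) + 3*(-8.5) = -140.1
Numerator imag = 3*(-6) - 19.1*(-8.5) = 144.35
Denominator = 108.25
Re(z) = -140.1/108.25 = -1.2942
Im(z) = 144.35/108.25 = 1.3335

Re(z) = -1.2942, Im(z) = 1.3335


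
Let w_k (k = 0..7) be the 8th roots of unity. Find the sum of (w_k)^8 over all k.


The roots are w_k = w^k with w = e^(2*pi*i/8), and (w^k)^8 = (w^8)^k.
So S = 1 + u + u^2 + ... + u^(7) with u = w^8.
8 = 1*8 + 0, so 8 is a multiple of 8 and u = (w^8)^1 = 1.
Every one of the 8 terms equals 1: S = 8

S = 8


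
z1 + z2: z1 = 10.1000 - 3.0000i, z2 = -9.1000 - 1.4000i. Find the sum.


Real: 10.1 - 9.1 = 1
Imag: -3 - 1.4 = -4.4

1.0000 - 4.4000i


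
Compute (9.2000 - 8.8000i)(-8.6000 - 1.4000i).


Real = 9.2*(-8.6) - (-8.8)*(-1.4) = -79.12 - 12.32 = -91.44
Imag = 9.2*(-1.4) - (8.6)*(-8.8) = -12.88 + 75.68 = 62.8

-91.4400 + 62.8000i


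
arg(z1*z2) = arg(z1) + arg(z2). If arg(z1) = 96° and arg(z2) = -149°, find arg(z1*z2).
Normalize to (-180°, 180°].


arg(z1*z2) = 96° - 149° = -53°
Normalized to (-180°, 180°]: -53°

-53°


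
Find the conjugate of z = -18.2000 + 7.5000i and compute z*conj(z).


z_bar = -18.2000 - 7.5000i
z*z_bar = (-18.2)^2 + 7.5^2 = 331.24 + 56.25 = 387.49

z_bar = -18.2000 - 7.5000i, z*z_bar = 387.49


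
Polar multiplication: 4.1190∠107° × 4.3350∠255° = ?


r = 4.1190 * 4.3350 = 17.8559
theta = 107° + 255° = 362° = 2° (mod 360)

17.8559 cis(2°)


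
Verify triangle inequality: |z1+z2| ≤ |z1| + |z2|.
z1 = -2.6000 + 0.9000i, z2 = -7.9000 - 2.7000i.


|z1| = sqrt((-2.6)^2 + 0.9^2) = sqrt(7.57) = 2.7514
|z2| = sqrt((-7.9)^2 + (-2.7)^2) = sqrt(69.7) = 8.3487
z1+z2 = -10.5000 - 1.8000i
|z1+z2| = sqrt(113.49) = 10.6532
|z1|+|z2| = 2.7514 + 8.3487 = 11.1001

|z1+z2| = 10.6532 ≤ |z1|+|z2| = 11.1001 (verified)


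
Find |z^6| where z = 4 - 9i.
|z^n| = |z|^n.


|z| = sqrt(16+81) = sqrt(97) = 9.8489
|z^6| = |z|^6 = (sqrt(97))^6 = 97^3 = 912673

|z^6| = 912673


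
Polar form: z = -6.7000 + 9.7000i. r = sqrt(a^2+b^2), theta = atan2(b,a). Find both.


r = sqrt(44.89+94.09) = sqrt(138.98) = 11.7890
theta = atan2(9.7, -6.7) = 124.6337 degrees

r = 11.7890, theta = 124.6337 degrees


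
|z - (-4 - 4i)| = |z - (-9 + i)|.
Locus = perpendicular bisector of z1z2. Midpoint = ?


Equal distances means the locus is the perpendicular bisector of z1 and z2.
Midpoint = ((-4+(-9))/2, (-4+1)/2) = (-6.5000, -1.5000)

Perpendicular bisector through (-6.5000, -1.5000)


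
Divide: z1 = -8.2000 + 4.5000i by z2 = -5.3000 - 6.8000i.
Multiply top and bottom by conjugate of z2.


Conjugate of z2 = -5.3000 + 6.8000i
Numerator: (-8.2000 + 4.5000i)(-5.3000 + 6.8000i) = 12.8600 - 79.6100i
Denominator: (-5.3)^2 + (-6.8)^2 = 74.33
Result = (12.8600 - 79.6100i)/74.33

0.1730 - 1.0710i


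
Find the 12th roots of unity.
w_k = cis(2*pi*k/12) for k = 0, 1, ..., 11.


The 12th roots of unity are cis(360k/12°) for k=0..11
Angle step = 360/12 = 30°
Primitive root: cis(30°)
Primitive root = 0.8660 + 0.5000i

12 roots at angles: 0°, 30°, 60°, 90°, 120°, 150°, 180°, 210°, 240°, 270°, 300°, 330°


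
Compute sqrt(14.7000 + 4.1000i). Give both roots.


|z| = sqrt(216.09+16.81) = 15.2611
sqrt((|z|+a)/2) = sqrt((15.2611+14.7)/2) = sqrt(14.9805) = 3.8705
sqrt((|z|-a)/2) = sqrt((15.2611-14.7)/2) = sqrt(0.2805) = 0.5297

±(3.8705 + 0.5297i) i.e. 3.8705 + 0.5297i and -3.8705 - 0.5297i


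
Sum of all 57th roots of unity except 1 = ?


With w = e^(2*pi*i/57), all 57 of the 57th roots of unity w^0 = 1, w, ..., w^(56) sum to 0: 1 + w + ... + w^(56) = (1 - w^57)/(1 - w) = 0 since w^57 = 1, w ≠ 1.
Removing the root 1: w + w^2 + ... + w^(56) = 0 - 1 = -1

Sum = -1


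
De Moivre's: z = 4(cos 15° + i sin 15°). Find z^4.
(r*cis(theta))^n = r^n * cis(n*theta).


r^4 = 4^4 = 256
n*theta = 4*15° = 60° = 60° (mod 360)
a = 256*cos(60°) = 128.0000
b = 256*sin(60°) = 221.7025

256 cis(60°) = 128.0000 + 221.7025i


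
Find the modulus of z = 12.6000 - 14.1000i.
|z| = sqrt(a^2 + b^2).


|z| = sqrt(12.6^2 + (-14.1)^2) = sqrt(158.76 + 198.81) = sqrt(357.57) = 18.9095

|z| = 18.9095


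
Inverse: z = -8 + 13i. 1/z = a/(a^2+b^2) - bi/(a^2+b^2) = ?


|z|^2 = 64+169 = 233
1/z = (-8 - 13i)/233

1/z = -0.0343 - 0.0558i


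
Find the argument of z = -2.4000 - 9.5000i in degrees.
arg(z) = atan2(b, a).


Re = -2.4, Im = -9.5
arg = atan2(-9.5, -2.4) = -104.1781 degrees

arg(z) = -104.1781 degrees


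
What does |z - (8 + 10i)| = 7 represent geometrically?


|z - z0| = r is a circle with center z0 and radius r.
Center = (8, 10), radius = 7

Circle with center (8, 10) and radius 7


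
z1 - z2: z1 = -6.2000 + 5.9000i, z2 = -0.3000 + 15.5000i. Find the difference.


Real: -6.2 + 0.3 = -5.9
Imag: 5.9 - 15.5 = -9.6

-5.9000 - 9.6000i


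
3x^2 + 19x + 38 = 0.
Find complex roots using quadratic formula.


disc = 19^2 - 4*3*38 = 361 - 456 = -95
sqrt(|disc|) = sqrt(95) = 9.7468
Real part = -19/(2*3) = -3.1667
Imag part = 9.7468/(2*3) = 1.6245

-3.1667 ± 1.6245i


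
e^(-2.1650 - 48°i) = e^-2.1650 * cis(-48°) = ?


e^-2.1650 = 0.11475
cos(-48°) = 0.6691
sin(-48°) = -0.7431
Real = 0.11475*0.6691 = 0.0768
Imag = 0.11475*(-0.7431) = -0.0853

0.0768 - 0.0853i


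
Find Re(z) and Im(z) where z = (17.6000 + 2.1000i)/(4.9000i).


Multiply by conjugate: (17.6000 + 2.1000i)(-4.9000i) / (0^2 + 4.9^2)
Numerator real = 17.6*0 + 2.1*4.9 = 10.29
Numerator imag = 2.1*0 - 17.6*4.9 = -86.24
Denominator = 24.01
Re(z) = 10.29/24.01 = 0.4286
Im(z) = -86.24/24.01 = -3.5918

Re(z) = 0.4286, Im(z) = -3.5918


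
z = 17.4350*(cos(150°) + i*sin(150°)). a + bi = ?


a = 17.4350*cos(150°) = 17.4350*(-0.86603) = -15.0992
b = 17.4350*sin(150°) = 17.4350*0.5 = 8.7175

-15.0992 + 8.7175i


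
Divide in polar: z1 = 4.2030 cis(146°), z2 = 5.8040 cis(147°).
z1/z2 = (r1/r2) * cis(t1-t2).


r = 4.2030 / 5.8040 = 0.7242
theta = 146° - 147° = -1° = 359° (mod 360)

0.7242 cis(359°)


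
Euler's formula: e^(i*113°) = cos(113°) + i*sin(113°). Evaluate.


cos(113°) = -0.3907
sin(113°) = 0.9205

e^(i*113°) = -0.3907 + 0.9205i


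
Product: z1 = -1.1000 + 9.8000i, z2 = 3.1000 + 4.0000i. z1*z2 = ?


Real = -1.1*3.1 - 9.8*4 = -3.41 - 39.2 = -42.61
Imag = -1.1*4 + 3.1*9.8 = -4.4 + 30.38 = 25.98

-42.6100 + 25.9800i


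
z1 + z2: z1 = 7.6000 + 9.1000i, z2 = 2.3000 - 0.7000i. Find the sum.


Real: 7.6 + 2.3 = 9.9
Imag: 9.1 - 0.7 = 8.4

9.9000 + 8.4000i


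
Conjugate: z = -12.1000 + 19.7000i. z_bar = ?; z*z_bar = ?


z_bar = -12.1000 - 19.7000i
z*z_bar = (-12.1)^2 + 19.7^2 = 146.41 + 388.09 = 534.5

z_bar = -12.1000 - 19.7000i, z*z_bar = 534.5


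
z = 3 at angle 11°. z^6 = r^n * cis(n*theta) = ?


r^6 = 3^6 = 729
n*theta = 6*11° = 66° = 66° (mod 360)
a = 729*cos(66°) = 296.5110
b = 729*sin(66°) = 665.9746

729 cis(66°) = 296.5110 + 665.9746i


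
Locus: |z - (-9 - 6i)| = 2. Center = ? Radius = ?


|z - z0| = r is a circle with center z0 and radius r.
Center = (-9, -6), radius = 2

Circle with center (-9, -6) and radius 2


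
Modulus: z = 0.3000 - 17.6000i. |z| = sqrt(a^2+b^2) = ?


|z| = sqrt(0.3^2 + (-17.6)^2) = sqrt(0.09 + 309.76) = sqrt(309.85) = 17.6026

|z| = 17.6026


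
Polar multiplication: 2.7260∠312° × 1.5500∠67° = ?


r = 2.7260 * 1.5500 = 4.2253
theta = 312° + 67° = 379° = 19° (mod 360)

4.2253 cis(19°)


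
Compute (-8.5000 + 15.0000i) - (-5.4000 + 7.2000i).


Real: -8.5 + 5.4 = -3.1
Imag: 15 - 7.2 = 7.8

-3.1000 + 7.8000i


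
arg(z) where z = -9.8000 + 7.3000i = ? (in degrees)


Re = -9.8, Im = 7.3
arg = atan2(7.3, -9.8) = 143.3176 degrees

arg(z) = 143.3176 degrees


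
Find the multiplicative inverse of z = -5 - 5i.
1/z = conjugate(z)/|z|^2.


|z|^2 = 25+25 = 50
1/z = (-5 + 5i)/50

1/z = -0.1000 + 0.1000i


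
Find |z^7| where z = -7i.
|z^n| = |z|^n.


|z| = sqrt(0+49) = sqrt(49) = 7
|z^7| = |z|^7 = 7^7 = 823543

|z^7| = 823543


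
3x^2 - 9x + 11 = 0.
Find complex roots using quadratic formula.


disc = (-9)^2 - 4*3*11 = 81 - 132 = -51
sqrt(|disc|) = sqrt(51) = 7.1414
Real part = 9/(2*3) = 1.5000
Imag part = 7.1414/(2*3) = 1.1902

1.5000 ± 1.1902i


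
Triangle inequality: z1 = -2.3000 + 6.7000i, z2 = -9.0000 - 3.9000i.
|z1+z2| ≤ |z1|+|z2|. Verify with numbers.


|z1| = sqrt((-2.3)^2 + 6.7^2) = sqrt(50.18) = 7.0838
|z2| = sqrt((-9)^2 + (-3.9)^2) = sqrt(96.21) = 9.8087
z1+z2 = -11.3000 + 2.8000i
|z1+z2| = sqrt(135.53) = 11.6417
|z1|+|z2| = 7.0838 + 9.8087 = 16.8925

|z1+z2| = 11.6417 ≤ |z1|+|z2| = 16.8925 (verified)


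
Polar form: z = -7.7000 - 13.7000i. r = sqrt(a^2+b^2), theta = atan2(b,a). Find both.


r = sqrt(59.29+187.69) = sqrt(246.98) = 15.7156
theta = atan2(-13.7, -7.7) = -119.3379 degrees

r = 15.7156, theta = -119.3379 degrees


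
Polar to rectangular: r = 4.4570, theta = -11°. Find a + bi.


a = 4.4570*cos(-11°) = 4.4570*0.98163 = 4.3751
b = 4.4570*sin(-11°) = 4.4570*(-0.1908) = -0.8504

4.3751 - 0.8504i


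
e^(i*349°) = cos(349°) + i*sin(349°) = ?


cos(349°) = 0.9816
sin(349°) = -0.1908

e^(i*349°) = 0.9816 - 0.1908i


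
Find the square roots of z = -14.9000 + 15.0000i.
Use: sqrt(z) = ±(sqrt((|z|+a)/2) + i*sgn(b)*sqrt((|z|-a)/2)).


|z| = sqrt(222.01+225) = 21.1426
sqrt((|z|+a)/2) = sqrt((21.1426+(-14.9))/2) = sqrt(3.1213) = 1.7667
sqrt((|z|-a)/2) = sqrt((21.1426-(-14.9))/2) = sqrt(18.0213) = 4.2452

±(1.7667 + 4.2452i) i.e. 1.7667 + 4.2452i and -1.7667 - 4.2452i


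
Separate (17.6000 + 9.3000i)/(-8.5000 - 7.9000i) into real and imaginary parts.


Multiply by conjugate: (17.6000 + 9.3000i)(-8.5000 + 7.9000i) / ((-8.5)^2 + (-7.9)^2)
Numerator real = 17.6*(-8.5) + 9.3*(-7.9) = -223.07
Numerator imag = 9.3*(-8.5) - 17.6*(-7.9) = 59.99
Denominator = 134.66
Re(z) = -223.07/134.66 = -1.6565
Im(z) = 59.99/134.66 = 0.4455

Re(z) = -1.6565, Im(z) = 0.4455


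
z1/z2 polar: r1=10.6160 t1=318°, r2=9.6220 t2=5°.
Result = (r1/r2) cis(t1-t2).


r = 10.6160 / 9.6220 = 1.1033
theta = 318° - 5° = 313° = 313° (mod 360)

1.1033 cis(313°)


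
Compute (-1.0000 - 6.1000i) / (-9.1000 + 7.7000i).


Conjugate of z2 = -9.1000 - 7.7000i
Numerator: (-1.0000 - 6.1000i)(-9.1000 - 7.7000i) = -37.8700 + 63.2100i
Denominator: (-9.1)^2 + 7.7^2 = 142.1
Result = (-37.8700 + 63.2100i)/142.1

-0.2665 + 0.4448i


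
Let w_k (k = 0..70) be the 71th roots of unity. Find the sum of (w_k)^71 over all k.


The roots are w_k = w^k with w = e^(2*pi*i/71), and (w^k)^71 = (w^71)^k.
So S = 1 + u + u^2 + ... + u^(70) with u = w^71.
71 = 1*71 + 0, so 71 is a multiple of 71 and u = (w^71)^1 = 1.
Every one of the 71 terms equals 1: S = 71

S = 71


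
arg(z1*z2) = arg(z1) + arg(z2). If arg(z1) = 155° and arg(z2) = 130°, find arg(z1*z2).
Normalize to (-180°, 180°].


arg(z1*z2) = 155° + 130° = 285°
Normalized to (-180°, 180°]: -75°

-75°


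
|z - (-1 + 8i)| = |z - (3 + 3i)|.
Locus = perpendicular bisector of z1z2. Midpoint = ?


Equal distances means the locus is the perpendicular bisector of z1 and z2.
Midpoint = ((-1+3)/2, (8+3)/2) = (1.0000, 5.5000)

Perpendicular bisector through (1.0000, 5.5000)


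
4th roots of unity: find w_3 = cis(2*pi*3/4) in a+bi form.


Angle = 360*3/4 = 270°
a = cos(270°) = 0
b = sin(270°) = -1.0000

0 - 1.0000i


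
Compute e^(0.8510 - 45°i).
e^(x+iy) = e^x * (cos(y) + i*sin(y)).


e^0.8510 = 2.3420
cos(-45°) = 0.7071
sin(-45°) = -0.7071
Real = 2.3420*0.7071 = 1.6560
Imag = 2.3420*(-0.7071) = -1.6560

1.6560 - 1.6560i


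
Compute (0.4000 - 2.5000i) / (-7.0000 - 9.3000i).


Conjugate of z2 = -7.0000 + 9.3000i
Numerator: (0.4000 - 2.5000i)(-7.0000 + 9.3000i) = 20.4500 + 21.2200i
Denominator: (-7)^2 + (-9.3)^2 = 135.49
Result = (20.4500 + 21.2200i)/135.49

0.1509 + 0.1566i


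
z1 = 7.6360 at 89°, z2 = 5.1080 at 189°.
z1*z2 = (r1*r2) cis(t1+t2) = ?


r = 7.6360 * 5.1080 = 39.0047
theta = 89° + 189° = 278° = 278° (mod 360)

39.0047 cis(278°)


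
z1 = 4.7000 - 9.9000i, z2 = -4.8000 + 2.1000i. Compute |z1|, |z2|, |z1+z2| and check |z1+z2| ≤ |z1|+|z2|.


|z1| = sqrt(4.7^2 + (-9.9)^2) = sqrt(120.1) = 10.9590
|z2| = sqrt((-4.8)^2 + 2.1^2) = sqrt(27.45) = 5.2393
z1+z2 = -0.1000 - 7.8000i
|z1+z2| = sqrt(60.85) = 7.8006
|z1|+|z2| = 10.9590 + 5.2393 = 16.1983

|z1+z2| = 7.8006 ≤ |z1|+|z2| = 16.1983 (verified)


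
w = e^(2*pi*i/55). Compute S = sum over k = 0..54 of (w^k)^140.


The roots are w_k = w^k with w = e^(2*pi*i/55), and (w^k)^140 = (w^140)^k.
So S = 1 + u + u^2 + ... + u^(54) with u = w^140.
140 = 2*55 + 30, so 140 is not a multiple of 55: u = (w^55)^2 * w^30 = w^30 ≠ 1 (w is a primitive 55th root), while u^55 = (w^55)^140 = 1.
Geometric series: S = (1 - u^55)/(1 - u) = (1 - 1)/(1 - u) = 0

S = 0


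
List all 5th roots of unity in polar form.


The 5th roots of unity are cis(360k/5°) for k=0..4
Angle step = 360/5 = 72°
Primitive root: cis(72°)
Primitive root = 0.3090 + 0.9511i

5 roots at angles: 0°, 72°, 144°, 216°, 288°


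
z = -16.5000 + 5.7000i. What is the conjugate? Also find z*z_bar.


z_bar = -16.5000 - 5.7000i
z*z_bar = (-16.5)^2 + 5.7^2 = 272.25 + 32.49 = 304.74

z_bar = -16.5000 - 5.7000i, z*z_bar = 304.74


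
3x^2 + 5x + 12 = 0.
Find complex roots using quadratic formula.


disc = 5^2 - 4*3*12 = 25 - 144 = -119
sqrt(|disc|) = sqrt(119) = 10.9087
Real part = -5/(2*3) = -0.8333
Imag part = 10.9087/(2*3) = 1.8181

-0.8333 ± 1.8181i


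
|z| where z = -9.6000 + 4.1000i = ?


|z| = sqrt((-9.6)^2 + 4.1^2) = sqrt(92.16 + 16.81) = sqrt(108.97) = 10.4389

|z| = 10.4389


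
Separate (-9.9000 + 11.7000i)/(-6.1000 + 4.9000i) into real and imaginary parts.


Multiply by conjugate: (-9.9000 + 11.7000i)(-6.1000 - 4.9000i) / ((-6.1)^2 + 4.9^2)
Numerator real = -9.9*(-6.1) + 11.7*4.9 = 117.72
Numerator imag = 11.7*(-6.1) - (-9.9)*4.9 = -22.86
Denominator = 61.22
Re(z) = 117.72/61.22 = 1.9229
Im(z) = -22.86/61.22 = -0.3734

Re(z) = 1.9229, Im(z) = -0.3734


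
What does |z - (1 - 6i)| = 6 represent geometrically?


|z - z0| = r is a circle with center z0 and radius r.
Center = (1, -6), radius = 6

Circle with center (1, -6) and radius 6


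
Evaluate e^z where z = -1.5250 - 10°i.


e^-1.5250 = 0.2176
cos(-10°) = 0.9848
sin(-10°) = -0.1736
Real = 0.2176*0.9848 = 0.2143
Imag = 0.2176*(-0.1736) = -0.0378

0.2143 - 0.0378i


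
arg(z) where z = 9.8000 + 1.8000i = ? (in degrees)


Re = 9.8, Im = 1.8
arg = atan2(1.8, 9.8) = 10.4077 degrees

arg(z) = 10.4077 degrees


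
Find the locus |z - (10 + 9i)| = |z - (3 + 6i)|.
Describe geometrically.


Equal distances means the locus is the perpendicular bisector of z1 and z2.
Midpoint = ((10+3)/2, (9+6)/2) = (6.5000, 7.5000)

Perpendicular bisector through (6.5000, 7.5000)


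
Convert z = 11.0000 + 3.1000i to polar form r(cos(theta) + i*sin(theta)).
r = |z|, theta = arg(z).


r = sqrt(121+9.61) = sqrt(130.61) = 11.4285
theta = atan2(3.1, 11) = 15.7388 degrees

r = 11.4285, theta = 15.7388 degrees


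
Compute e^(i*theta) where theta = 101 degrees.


cos(101°) = -0.1908
sin(101°) = 0.9816

e^(i*101°) = -0.1908 + 0.9816i


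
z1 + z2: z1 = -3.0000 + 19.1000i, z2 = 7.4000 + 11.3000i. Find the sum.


Real: -3 + 7.4 = 4.4
Imag: 19.1 + 11.3 = 30.4

4.4000 + 30.4000i


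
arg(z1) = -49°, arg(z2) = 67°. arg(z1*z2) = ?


arg(z1*z2) = -49° + 67° = 18°
Normalized to (-180°, 180°]: 18°

18°


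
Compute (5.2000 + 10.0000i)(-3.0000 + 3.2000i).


Real = 5.2*(-3) - 10*3.2 = -15.6 - 32 = -47.6
Imag = 5.2*3.2 - (3)*10 = 16.64 - (30) = -13.36

-47.6000 - 13.3600i


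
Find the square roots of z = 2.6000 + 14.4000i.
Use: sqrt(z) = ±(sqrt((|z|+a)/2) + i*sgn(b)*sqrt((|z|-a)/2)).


|z| = sqrt(6.76+207.36) = 14.6328
sqrt((|z|+a)/2) = sqrt((14.6328+2.6)/2) = sqrt(8.6164) = 2.9354
sqrt((|z|-a)/2) = sqrt((14.6328-2.6)/2) = sqrt(6.0164) = 2.4528

±(2.9354 + 2.4528i) i.e. 2.9354 + 2.4528i and -2.9354 - 2.4528i


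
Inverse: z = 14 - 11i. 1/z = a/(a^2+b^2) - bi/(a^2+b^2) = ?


|z|^2 = 196+121 = 317
1/z = (14 + 11i)/317

1/z = 0.0442 + 0.0347i


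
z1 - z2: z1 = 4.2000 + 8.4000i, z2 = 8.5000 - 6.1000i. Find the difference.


Real: 4.2 - 8.5 = -4.3
Imag: 8.4 + 6.1 = 14.5

-4.3000 + 14.5000i


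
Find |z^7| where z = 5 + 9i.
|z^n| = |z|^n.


|z| = sqrt(25+81) = sqrt(106) = 10.2956
|z^7| = |z|^7 = (sqrt(106))^7 = 106^3 * sqrt(106) = 1191016*sqrt(106)

|z^7| = 1191016*sqrt(106) ≈ 12262260.2280


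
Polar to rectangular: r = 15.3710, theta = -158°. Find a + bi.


a = 15.3710*cos(-158°) = 15.3710*(-0.92718) = -14.2517
b = 15.3710*sin(-158°) = 15.3710*(-0.37461) = -5.7581

-14.2517 - 5.7581i


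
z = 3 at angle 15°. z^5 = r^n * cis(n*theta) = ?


r^5 = 3^5 = 243
n*theta = 5*15° = 75° = 75° (mod 360)
a = 243*cos(75°) = 62.8930
b = 243*sin(75°) = 234.7200

243 cis(75°) = 62.8930 + 234.7200i


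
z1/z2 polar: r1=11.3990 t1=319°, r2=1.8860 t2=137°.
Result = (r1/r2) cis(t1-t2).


r = 11.3990 / 1.8860 = 6.0440
theta = 319° - 137° = 182° = 182° (mod 360)

6.0440 cis(182°)


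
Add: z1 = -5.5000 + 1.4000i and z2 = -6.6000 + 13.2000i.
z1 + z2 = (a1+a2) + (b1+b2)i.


Real: -5.5 - 6.6 = -12.1
Imag: 1.4 + 13.2 = 14.6

-12.1000 + 14.6000i


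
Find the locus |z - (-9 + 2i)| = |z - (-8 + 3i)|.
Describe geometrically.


Equal distances means the locus is the perpendicular bisector of z1 and z2.
Midpoint = ((-9+(-8))/2, (2+3)/2) = (-8.5000, 2.5000)

Perpendicular bisector through (-8.5000, 2.5000)


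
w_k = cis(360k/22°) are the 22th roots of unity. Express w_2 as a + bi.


Angle = 360*2/22 = 32.7273°
a = cos(32.7273°) = 0.8413
b = sin(32.7273°) = 0.5406

0.8413 + 0.5406i


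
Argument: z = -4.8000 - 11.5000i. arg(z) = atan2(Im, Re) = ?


Re = -4.8, Im = -11.5
arg = atan2(-11.5, -4.8) = -112.6552 degrees

arg(z) = -112.6552 degrees


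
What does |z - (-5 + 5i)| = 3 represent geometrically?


|z - z0| = r is a circle with center z0 and radius r.
Center = (-5, 5), radius = 3

Circle with center (-5, 5) and radius 3


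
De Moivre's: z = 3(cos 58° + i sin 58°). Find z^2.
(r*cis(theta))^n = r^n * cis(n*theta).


r^2 = 3^2 = 9
n*theta = 2*58° = 116° = 116° (mod 360)
a = 9*cos(116°) = -3.9453
b = 9*sin(116°) = 8.0891

9 cis(116°) = -3.9453 + 8.0891i


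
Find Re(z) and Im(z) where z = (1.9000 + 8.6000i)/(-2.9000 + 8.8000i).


Multiply by conjugate: (1.9000 + 8.6000i)(-2.9000 - 8.8000i) / ((-2.9)^2 + 8.8^2)
Numerator real = 1.9*(-2.9) + 8.6*8.8 = 70.17
Numerator imag = 8.6*(-2.9) - 1.9*8.8 = -41.66
Denominator = 85.85
Re(z) = 70.17/85.85 = 0.8174
Im(z) = -41.66/85.85 = -0.4853

Re(z) = 0.8174, Im(z) = -0.4853


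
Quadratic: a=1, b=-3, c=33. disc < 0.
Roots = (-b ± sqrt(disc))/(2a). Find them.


disc = (-3)^2 - 4*1*33 = 9 - 132 = -123
sqrt(|disc|) = sqrt(123) = 11.0905
Real part = 3/(2*1) = 1.5000
Imag part = 11.0905/(2*1) = 5.5453

1.5000 ± 5.5453i


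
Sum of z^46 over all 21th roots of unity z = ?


The roots are w_k = w^k with w = e^(2*pi*i/21), and (w^k)^46 = (w^46)^k.
So S = 1 + u + u^2 + ... + u^(20) with u = w^46.
46 = 2*21 + 4, so 46 is not a multiple of 21: u = (w^21)^2 * w^4 = w^4 ≠ 1 (w is a primitive 21th root), while u^21 = (w^21)^46 = 1.
Geometric series: S = (1 - u^21)/(1 - u) = (1 - 1)/(1 - u) = 0

S = 0


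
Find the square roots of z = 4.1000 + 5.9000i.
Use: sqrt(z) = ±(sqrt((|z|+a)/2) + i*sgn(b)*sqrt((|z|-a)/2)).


|z| = sqrt(16.81+34.81) = 7.1847
sqrt((|z|+a)/2) = sqrt((7.1847+4.1)/2) = sqrt(5.6424) = 2.3754
sqrt((|z|-a)/2) = sqrt((7.1847-4.1)/2) = sqrt(1.5424) = 1.2419

±(2.3754 + 1.2419i) i.e. 2.3754 + 1.2419i and -2.3754 - 1.2419i


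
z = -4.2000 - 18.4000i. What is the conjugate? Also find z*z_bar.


z_bar = -4.2000 + 18.4000i
z*z_bar = (-4.2)^2 + (-18.4)^2 = 17.64 + 338.56 = 356.2

z_bar = -4.2000 + 18.4000i, z*z_bar = 356.2


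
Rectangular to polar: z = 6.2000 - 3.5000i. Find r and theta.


r = sqrt(38.44+12.25) = sqrt(50.69) = 7.1197
theta = atan2(-3.5, 6.2) = -29.4454 degrees

r = 7.1197, theta = -29.4454 degrees


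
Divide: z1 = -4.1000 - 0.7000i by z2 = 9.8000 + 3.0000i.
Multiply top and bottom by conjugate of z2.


Conjugate of z2 = 9.8000 - 3.0000i
Numerator: (-4.1000 - 0.7000i)(9.8000 - 3.0000i) = -42.2800 + 5.4400i
Denominator: 9.8^2 + 3^2 = 105.04
Result = (-42.2800 + 5.4400i)/105.04

-0.4025 + 0.0518i


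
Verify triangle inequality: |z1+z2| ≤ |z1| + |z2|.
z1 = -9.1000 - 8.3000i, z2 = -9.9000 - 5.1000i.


|z1| = sqrt((-9.1)^2 + (-8.3)^2) = sqrt(151.7) = 12.3167
|z2| = sqrt((-9.9)^2 + (-5.1)^2) = sqrt(124.02) = 11.1364
z1+z2 = -19.0000 - 13.4000i
|z1+z2| = sqrt(540.56) = 23.2499
|z1|+|z2| = 12.3167 + 11.1364 = 23.4531

|z1+z2| = 23.2499 ≤ |z1|+|z2| = 23.4531 (verified)


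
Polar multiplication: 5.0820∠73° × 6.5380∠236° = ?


r = 5.0820 * 6.5380 = 33.2261
theta = 73° + 236° = 309° = 309° (mod 360)

33.2261 cis(309°)


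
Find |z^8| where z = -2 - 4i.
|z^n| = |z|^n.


|z| = sqrt(4+16) = sqrt(20) = 4.4721
|z^8| = |z|^8 = (sqrt(20))^8 = 20^4 = 160000

|z^8| = 160000


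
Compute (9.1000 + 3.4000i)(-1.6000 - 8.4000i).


Real = 9.1*(-1.6) - 3.4*(-8.4) = -14.56 - (-28.56) = 14
Imag = 9.1*(-8.4) - (1.6)*3.4 = -76.44 - (5.44) = -81.88

14.0000 - 81.8800i


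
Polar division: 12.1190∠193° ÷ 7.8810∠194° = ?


r = 12.1190 / 7.8810 = 1.5377
theta = 193° - 194° = -1° = 359° (mod 360)

1.5377 cis(359°)


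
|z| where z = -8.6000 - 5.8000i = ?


|z| = sqrt((-8.6)^2 + (-5.8)^2) = sqrt(73.96 + 33.64) = sqrt(107.6) = 10.3730

|z| = 10.3730


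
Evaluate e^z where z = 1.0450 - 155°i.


e^1.0450 = 2.8434
cos(-155°) = -0.9063
sin(-155°) = -0.42262
Real = 2.8434*(-0.9063) = -2.5770
Imag = 2.8434*(-0.42262) = -1.2017

-2.5770 - 1.2017i


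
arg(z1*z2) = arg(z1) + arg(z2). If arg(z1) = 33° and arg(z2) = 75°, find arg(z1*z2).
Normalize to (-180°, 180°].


arg(z1*z2) = 33° + 75° = 108°
Normalized to (-180°, 180°]: 108°

108°


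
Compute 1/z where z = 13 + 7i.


|z|^2 = 169+49 = 218
1/z = (13 - 7i)/218

1/z = 0.0596 - 0.0321i


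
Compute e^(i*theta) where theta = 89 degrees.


cos(89°) = 0.0175
sin(89°) = 0.9998

e^(i*89°) = 0.0175 + 0.9998i


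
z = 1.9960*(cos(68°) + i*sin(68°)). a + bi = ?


a = 1.9960*cos(68°) = 1.9960*0.3746 = 0.7477
b = 1.9960*sin(68°) = 1.9960*0.9272 = 1.8507

0.7477 + 1.8507i


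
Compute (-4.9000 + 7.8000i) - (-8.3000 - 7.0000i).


Real: -4.9 + 8.3 = 3.4
Imag: 7.8 + 7 = 14.8

3.4000 + 14.8000i


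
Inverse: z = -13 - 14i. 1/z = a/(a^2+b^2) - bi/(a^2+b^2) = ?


|z|^2 = 169+196 = 365
1/z = (-13 + 14i)/365

1/z = -0.0356 + 0.0384i


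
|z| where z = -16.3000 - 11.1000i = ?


|z| = sqrt((-16.3)^2 + (-11.1)^2) = sqrt(265.69 + 123.21) = sqrt(388.9) = 19.7205

|z| = 19.7205


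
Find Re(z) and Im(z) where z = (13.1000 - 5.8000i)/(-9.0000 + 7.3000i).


Multiply by conjugate: (13.1000 - 5.8000i)(-9.0000 - 7.3000i) / ((-9)^2 + 7.3^2)
Numerator real = 13.1*(-9) - (5.8)*7.3 = -160.24
Numerator imag = -5.8*(-9) - 13.1*7.3 = -43.43
Denominator = 134.29
Re(z) = -160.24/134.29 = -1.1932
Im(z) = -43.43/134.29 = -0.3234

Re(z) = -1.1932, Im(z) = -0.3234


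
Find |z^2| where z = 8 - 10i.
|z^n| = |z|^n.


|z| = sqrt(64+100) = sqrt(164) = 12.8062
|z^2| = |z|^2 = (sqrt(164))^2 = 164

|z^2| = 164


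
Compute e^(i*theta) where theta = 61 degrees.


cos(61°) = 0.4848
sin(61°) = 0.8746

e^(i*61°) = 0.4848 + 0.8746i


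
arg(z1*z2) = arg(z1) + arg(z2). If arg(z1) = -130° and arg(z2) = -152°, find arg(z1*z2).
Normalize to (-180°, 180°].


arg(z1*z2) = -130° - 152° = -282°
Normalized to (-180°, 180°]: 78°

78°


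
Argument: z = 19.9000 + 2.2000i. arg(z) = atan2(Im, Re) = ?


Re = 19.9, Im = 2.2
arg = atan2(2.2, 19.9) = 6.3086 degrees

arg(z) = 6.3086 degrees


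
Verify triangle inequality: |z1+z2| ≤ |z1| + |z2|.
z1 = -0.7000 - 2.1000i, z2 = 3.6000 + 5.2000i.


|z1| = sqrt((-0.7)^2 + (-2.1)^2) = sqrt(4.9) = 2.2136
|z2| = sqrt(3.6^2 + 5.2^2) = sqrt(40) = 6.3246
z1+z2 = 2.9000 + 3.1000i
|z1+z2| = sqrt(18.02) = 4.2450
|z1|+|z2| = 2.2136 + 6.3246 = 8.5382

|z1+z2| = 4.2450 ≤ |z1|+|z2| = 8.5382 (verified)


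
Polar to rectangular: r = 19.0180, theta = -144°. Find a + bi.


a = 19.0180*cos(-144°) = 19.0180*(-0.80902) = -15.3859
b = 19.0180*sin(-144°) = 19.0180*(-0.587785) = -11.1785

-15.3859 - 11.1785i


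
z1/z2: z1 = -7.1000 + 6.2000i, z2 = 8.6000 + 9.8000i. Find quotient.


Conjugate of z2 = 8.6000 - 9.8000i
Numerator: (-7.1000 + 6.2000i)(8.6000 - 9.8000i) = -0.3000 + 122.9000i
Denominator: 8.6^2 + 9.8^2 = 170
Result = (-0.3000 + 122.9000i)/170

-0.0018 + 0.7229i


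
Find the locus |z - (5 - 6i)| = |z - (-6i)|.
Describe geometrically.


Equal distances means the locus is the perpendicular bisector of z1 and z2.
Midpoint = ((5+0)/2, (-6+(-6))/2) = (2.5000, -6.0000)

Perpendicular bisector through (2.5000, -6.0000)


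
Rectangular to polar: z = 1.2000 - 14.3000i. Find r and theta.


r = sqrt(1.44+204.49) = sqrt(205.93) = 14.3503
theta = atan2(-14.3, 1.2) = -85.2032 degrees

r = 14.3503, theta = -85.2032 degrees


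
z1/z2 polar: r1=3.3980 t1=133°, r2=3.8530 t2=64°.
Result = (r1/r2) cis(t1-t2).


r = 3.3980 / 3.8530 = 0.8819
theta = 133° - 64° = 69° = 69° (mod 360)

0.8819 cis(69°)


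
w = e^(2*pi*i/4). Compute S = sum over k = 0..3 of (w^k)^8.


The roots are w_k = w^k with w = e^(2*pi*i/4), and (w^k)^8 = (w^8)^k.
So S = 1 + u + u^2 + ... + u^(3) with u = w^8.
8 = 2*4 + 0, so 8 is a multiple of 4 and u = (w^4)^2 = 1.
Every one of the 4 terms equals 1: S = 4

S = 4


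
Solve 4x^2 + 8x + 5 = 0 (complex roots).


disc = 8^2 - 4*4*5 = 64 - 80 = -16
sqrt(|disc|) = sqrt(16) = 4.0000
Real part = -8/(2*4) = -1.0000
Imag part = 4.0000/(2*4) = 0.5000

-1.0000 ± 0.5000i


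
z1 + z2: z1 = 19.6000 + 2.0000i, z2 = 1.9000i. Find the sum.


Real: 19.6 + 0 = 19.6
Imag: 2 + 1.9 = 3.9

19.6000 + 3.9000i


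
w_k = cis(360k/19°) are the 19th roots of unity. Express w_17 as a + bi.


Angle = 360*17/19 = 322.1053°
a = cos(322.1053°) = 0.7891
b = sin(322.1053°) = -0.6142

0.7891 - 0.6142i


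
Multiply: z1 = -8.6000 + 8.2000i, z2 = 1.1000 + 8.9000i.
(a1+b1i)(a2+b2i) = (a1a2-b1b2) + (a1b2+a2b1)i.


Real = -8.6*1.1 - 8.2*8.9 = -9.46 - 72.98 = -82.44
Imag = -8.6*8.9 + 1.1*8.2 = -76.54 + 9.02 = -67.52

-82.4400 - 67.5200i


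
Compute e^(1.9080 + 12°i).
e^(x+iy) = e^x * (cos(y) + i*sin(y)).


e^1.9080 = 6.7396
cos(12°) = 0.97815
sin(12°) = 0.2079
Real = 6.7396*0.97815 = 6.5923
Imag = 6.7396*0.2079 = 1.4012

6.5923 + 1.4012i


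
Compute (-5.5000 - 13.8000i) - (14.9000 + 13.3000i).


Real: -5.5 - 14.9 = -20.4
Imag: -13.8 - 13.3 = -27.1

-20.4000 - 27.1000i


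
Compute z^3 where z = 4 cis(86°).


r^3 = 4^3 = 64
n*theta = 3*86° = 258° = 258° (mod 360)
a = 64*cos(258°) = -13.3063
b = 64*sin(258°) = -62.6014

64 cis(258°) = -13.3063 - 62.6014i


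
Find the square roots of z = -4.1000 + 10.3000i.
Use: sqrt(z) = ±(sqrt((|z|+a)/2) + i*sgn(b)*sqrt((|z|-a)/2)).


|z| = sqrt(16.81+106.09) = 11.0860
sqrt((|z|+a)/2) = sqrt((11.0860+(-4.1))/2) = sqrt(3.4930) = 1.8690
sqrt((|z|-a)/2) = sqrt((11.0860-(-4.1))/2) = sqrt(7.5930) = 2.7555

±(1.8690 + 2.7555i) i.e. 1.8690 + 2.7555i and -1.8690 - 2.7555i


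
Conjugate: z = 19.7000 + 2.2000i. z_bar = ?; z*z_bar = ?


z_bar = 19.7000 - 2.2000i
z*z_bar = 19.7^2 + 2.2^2 = 388.09 + 4.84 = 392.93

z_bar = 19.7000 - 2.2000i, z*z_bar = 392.93


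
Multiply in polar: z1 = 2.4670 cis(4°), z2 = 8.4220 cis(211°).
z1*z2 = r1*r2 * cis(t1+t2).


r = 2.4670 * 8.4220 = 20.7771
theta = 4° + 211° = 215° = 215° (mod 360)

20.7771 cis(215°)


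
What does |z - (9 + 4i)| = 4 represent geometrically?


|z - z0| = r is a circle with center z0 and radius r.
Center = (9, 4), radius = 4

Circle with center (9, 4) and radius 4


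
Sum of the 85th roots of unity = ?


The sum of all 85th roots of unity is 0.
Geometric series: (1 - w^85)/(1 - w) = (1-1)/(1-w) = 0 since w^85 = 1, w ≠ 1.
Alternatively: coefficient of z^84 in z^85 - 1 is 0.

0


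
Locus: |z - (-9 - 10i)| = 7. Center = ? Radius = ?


|z - z0| = r is a circle with center z0 and radius r.
Center = (-9, -10), radius = 7

Circle with center (-9, -10) and radius 7


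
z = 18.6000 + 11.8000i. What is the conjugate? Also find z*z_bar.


z_bar = 18.6000 - 11.8000i
z*z_bar = 18.6^2 + 11.8^2 = 345.96 + 139.24 = 485.2

z_bar = 18.6000 - 11.8000i, z*z_bar = 485.2


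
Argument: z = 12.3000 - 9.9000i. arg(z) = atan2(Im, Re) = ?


Re = 12.3, Im = -9.9
arg = atan2(-9.9, 12.3) = -38.8298 degrees

arg(z) = -38.8298 degrees


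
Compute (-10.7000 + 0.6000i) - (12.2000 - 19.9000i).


Real: -10.7 - 12.2 = -22.9
Imag: 0.6 + 19.9 = 20.5

-22.9000 + 20.5000i


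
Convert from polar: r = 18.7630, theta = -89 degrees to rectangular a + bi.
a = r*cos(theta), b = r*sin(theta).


a = 18.7630*cos(-89°) = 18.7630*0.017452 = 0.3275
b = 18.7630*sin(-89°) = 18.7630*(-0.999848) = -18.7601

0.3275 - 18.7601i


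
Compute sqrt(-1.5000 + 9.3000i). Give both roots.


|z| = sqrt(2.25+86.49) = 9.4202
sqrt((|z|+a)/2) = sqrt((9.4202+(-1.5))/2) = sqrt(3.9601) = 1.9900
sqrt((|z|-a)/2) = sqrt((9.4202-(-1.5))/2) = sqrt(5.4601) = 2.3367

±(1.9900 + 2.3367i) i.e. 1.9900 + 2.3367i and -1.9900 - 2.3367i


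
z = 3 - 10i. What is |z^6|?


|z| = sqrt(9+100) = sqrt(109) = 10.4403
|z^6| = |z|^6 = (sqrt(109))^6 = 109^3 = 1295029

|z^6| = 1295029


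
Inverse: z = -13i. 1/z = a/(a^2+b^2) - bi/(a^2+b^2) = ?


|z|^2 = 0+169 = 169
1/z = (0 + 13i)/169

1/z = 0 + 0.0769i


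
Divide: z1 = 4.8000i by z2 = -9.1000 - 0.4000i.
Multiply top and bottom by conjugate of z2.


Conjugate of z2 = -9.1000 + 0.4000i
Numerator: (4.8000i)(-9.1000 + 0.4000i) = -1.9200 - 43.6800i
Denominator: (-9.1)^2 + (-0.4)^2 = 82.97
Result = (-1.9200 - 43.6800i)/82.97

-0.0231 - 0.5265i


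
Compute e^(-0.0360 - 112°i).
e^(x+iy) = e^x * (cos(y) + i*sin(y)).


e^-0.0360 = 0.96464
cos(-112°) = -0.3746
sin(-112°) = -0.9272
Real = 0.96464*(-0.3746) = -0.3614
Imag = 0.96464*(-0.9272) = -0.8944

-0.3614 - 0.8944i


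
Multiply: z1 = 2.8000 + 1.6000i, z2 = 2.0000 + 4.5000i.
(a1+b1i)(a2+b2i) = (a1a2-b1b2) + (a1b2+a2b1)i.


Real = 2.8*2 - 1.6*4.5 = 5.6 - 7.2 = -1.6
Imag = 2.8*4.5 + 2*1.6 = 12.6 + 3.2 = 15.8

-1.6000 + 15.8000i


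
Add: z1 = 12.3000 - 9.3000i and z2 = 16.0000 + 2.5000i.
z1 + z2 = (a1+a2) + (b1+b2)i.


Real: 12.3 + 16 = 28.3
Imag: -9.3 + 2.5 = -6.8

28.3000 - 6.8000i


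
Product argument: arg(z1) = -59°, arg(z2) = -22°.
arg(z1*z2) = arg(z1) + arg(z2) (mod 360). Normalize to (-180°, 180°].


arg(z1*z2) = -59° - 22° = -81°
Normalized to (-180°, 180°]: -81°

-81°


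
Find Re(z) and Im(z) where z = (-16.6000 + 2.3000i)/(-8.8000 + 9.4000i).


Multiply by conjugate: (-16.6000 + 2.3000i)(-8.8000 - 9.4000i) / ((-8.8)^2 + 9.4^2)
Numerator real = -16.6*(-8.8) + 2.3*9.4 = 167.7
Numerator imag = 2.3*(-8.8) - (-16.6)*9.4 = 135.8
Denominator = 165.8
Re(z) = 167.7/165.8 = 1.0115
Im(z) = 135.8/165.8 = 0.8191

Re(z) = 1.0115, Im(z) = 0.8191


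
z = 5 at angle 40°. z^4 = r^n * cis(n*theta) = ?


r^4 = 5^4 = 625
n*theta = 4*40° = 160° = 160° (mod 360)
a = 625*cos(160°) = -587.3079
b = 625*sin(160°) = 213.7626

625 cis(160°) = -587.3079 + 213.7626i


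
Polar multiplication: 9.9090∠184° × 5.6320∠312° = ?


r = 9.9090 * 5.6320 = 55.8075
theta = 184° + 312° = 496° = 136° (mod 360)

55.8075 cis(136°)


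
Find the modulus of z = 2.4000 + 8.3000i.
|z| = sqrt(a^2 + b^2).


|z| = sqrt(2.4^2 + 8.3^2) = sqrt(5.76 + 68.89) = sqrt(74.65) = 8.6400

|z| = 8.6400


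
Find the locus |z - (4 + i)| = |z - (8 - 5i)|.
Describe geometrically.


Equal distances means the locus is the perpendicular bisector of z1 and z2.
Midpoint = ((4+8)/2, (1+(-5))/2) = (6.0000, -2.0000)

Perpendicular bisector through (6.0000, -2.0000)


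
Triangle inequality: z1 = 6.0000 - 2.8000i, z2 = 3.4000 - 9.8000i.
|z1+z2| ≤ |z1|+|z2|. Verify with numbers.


|z1| = sqrt(6^2 + (-2.8)^2) = sqrt(43.84) = 6.6212
|z2| = sqrt(3.4^2 + (-9.8)^2) = sqrt(107.6) = 10.3730
z1+z2 = 9.4000 - 12.6000i
|z1+z2| = sqrt(247.12) = 15.7201
|z1|+|z2| = 6.6212 + 10.3730 = 16.9942

|z1+z2| = 15.7201 ≤ |z1|+|z2| = 16.9942 (verified)
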